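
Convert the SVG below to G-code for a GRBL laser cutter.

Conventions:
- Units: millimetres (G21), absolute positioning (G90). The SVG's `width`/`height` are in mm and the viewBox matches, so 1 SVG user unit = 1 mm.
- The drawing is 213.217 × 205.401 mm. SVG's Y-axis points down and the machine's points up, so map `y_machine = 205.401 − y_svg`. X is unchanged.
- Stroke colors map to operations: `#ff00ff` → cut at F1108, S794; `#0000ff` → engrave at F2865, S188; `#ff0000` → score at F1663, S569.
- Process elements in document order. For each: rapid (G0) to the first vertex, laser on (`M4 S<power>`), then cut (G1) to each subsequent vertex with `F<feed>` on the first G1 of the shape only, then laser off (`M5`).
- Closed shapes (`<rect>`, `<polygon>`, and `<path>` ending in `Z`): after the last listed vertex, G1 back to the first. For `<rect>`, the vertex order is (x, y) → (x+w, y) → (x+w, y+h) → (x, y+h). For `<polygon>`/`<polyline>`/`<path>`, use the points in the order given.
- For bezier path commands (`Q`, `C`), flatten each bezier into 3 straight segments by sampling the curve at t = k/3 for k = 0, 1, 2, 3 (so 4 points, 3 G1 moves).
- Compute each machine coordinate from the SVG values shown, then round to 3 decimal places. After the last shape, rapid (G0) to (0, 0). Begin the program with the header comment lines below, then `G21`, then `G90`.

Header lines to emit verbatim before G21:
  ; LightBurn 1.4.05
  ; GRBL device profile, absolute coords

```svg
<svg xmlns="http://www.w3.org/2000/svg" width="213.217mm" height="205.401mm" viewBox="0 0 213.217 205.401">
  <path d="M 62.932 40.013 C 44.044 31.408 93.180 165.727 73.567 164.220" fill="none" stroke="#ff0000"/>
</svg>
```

1 u = 1 mm; y_m = 205.401 − y.

[1] `<path>` cubic bezier, #ff0000→score S569 F1663: (62.932,165.388) → (61.653,136.676) → (75.329,74.625) → (73.567,41.181)

; LightBurn 1.4.05
; GRBL device profile, absolute coords
G21
G90
G0 X62.932 Y165.388
M4 S569
G1 X61.653 Y136.676 F1663
G1 X75.329 Y74.625
G1 X73.567 Y41.181
M5
G0 X0.000 Y0.000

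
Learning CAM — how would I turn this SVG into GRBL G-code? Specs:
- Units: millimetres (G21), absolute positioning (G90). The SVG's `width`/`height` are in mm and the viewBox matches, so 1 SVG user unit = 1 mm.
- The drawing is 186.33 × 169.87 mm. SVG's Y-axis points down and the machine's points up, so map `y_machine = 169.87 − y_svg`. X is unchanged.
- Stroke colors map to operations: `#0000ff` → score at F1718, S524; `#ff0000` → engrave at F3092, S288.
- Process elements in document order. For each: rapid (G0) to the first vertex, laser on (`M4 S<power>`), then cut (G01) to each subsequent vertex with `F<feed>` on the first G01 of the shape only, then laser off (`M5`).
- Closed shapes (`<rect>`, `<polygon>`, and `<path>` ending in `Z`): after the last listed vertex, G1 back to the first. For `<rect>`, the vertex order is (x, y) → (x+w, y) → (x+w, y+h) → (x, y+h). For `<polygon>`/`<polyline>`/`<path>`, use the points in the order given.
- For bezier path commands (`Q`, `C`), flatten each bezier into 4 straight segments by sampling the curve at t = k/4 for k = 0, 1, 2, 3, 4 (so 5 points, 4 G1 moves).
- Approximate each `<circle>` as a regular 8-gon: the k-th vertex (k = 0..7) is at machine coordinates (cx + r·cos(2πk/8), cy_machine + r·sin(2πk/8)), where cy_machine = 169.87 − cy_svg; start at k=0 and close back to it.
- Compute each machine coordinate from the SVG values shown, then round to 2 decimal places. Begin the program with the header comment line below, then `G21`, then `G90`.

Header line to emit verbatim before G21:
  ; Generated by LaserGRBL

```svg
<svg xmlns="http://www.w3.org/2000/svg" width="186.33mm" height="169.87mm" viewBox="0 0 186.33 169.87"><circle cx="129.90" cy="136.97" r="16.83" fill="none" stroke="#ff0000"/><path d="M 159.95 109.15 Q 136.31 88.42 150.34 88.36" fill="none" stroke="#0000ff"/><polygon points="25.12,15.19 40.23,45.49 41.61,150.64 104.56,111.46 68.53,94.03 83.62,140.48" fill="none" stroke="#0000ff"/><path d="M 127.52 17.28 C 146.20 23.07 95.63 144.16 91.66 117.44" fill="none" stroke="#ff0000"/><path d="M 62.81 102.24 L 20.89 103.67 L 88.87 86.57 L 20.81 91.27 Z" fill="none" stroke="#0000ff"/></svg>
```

; Generated by LaserGRBL
G21
G90
G0 X146.73 Y32.90
M4 S288
G01 X141.80 Y44.80 F3092
G01 X129.90 Y49.73
G01 X118.00 Y44.80
G01 X113.07 Y32.90
G01 X118.00 Y21.00
G01 X129.90 Y16.07
G01 X141.80 Y21.00
G01 X146.73 Y32.90
M5
G0 X159.95 Y60.72
M4 S524
G01 X150.48 Y69.79 F1718
G01 X145.73 Y76.28
G01 X145.68 Y80.19
G01 X150.34 Y81.51
M5
G0 X25.12 Y154.68
M4 S524
G01 X40.23 Y124.38 F1718
G01 X41.61 Y19.23
G01 X104.56 Y58.41
G01 X68.53 Y75.84
G01 X83.62 Y29.39
G01 X25.12 Y154.68
M5
G0 X127.52 Y152.59
M4 S288
G01 X130.36 Y130.74 F3092
G01 X118.08 Y90.32
G01 X101.56 Y55.99
G01 X91.66 Y52.43
M5
G0 X62.81 Y67.63
M4 S524
G01 X20.89 Y66.20 F1718
G01 X88.87 Y83.30
G01 X20.81 Y78.60
G01 X62.81 Y67.63
M5

1 u = 1 mm; y_m = 169.87 − y.

[1] `<circle>` circle, #ff0000→engrave S288 F3092: (146.73,32.90) → (141.80,44.80) → (129.90,49.73) → (118.00,44.80) → (113.07,32.90) → (118.00,21.00) → (129.90,16.07) → (141.80,21.00) → (146.73,32.90) (closed)

[2] `<path>` quadratic bezier, #0000ff→score S524 F1718: (159.95,60.72) → (150.48,69.79) → (145.73,76.28) → (145.68,80.19) → (150.34,81.51)

[3] `<polygon>` closed polygon, #0000ff→score S524 F1718: (25.12,154.68) → (40.23,124.38) → (41.61,19.23) → (104.56,58.41) → (68.53,75.84) → (83.62,29.39) → (25.12,154.68) (closed)

[4] `<path>` cubic bezier, #ff0000→engrave S288 F3092: (127.52,152.59) → (130.36,130.74) → (118.08,90.32) → (101.56,55.99) → (91.66,52.43)

[5] `<path>` closed polygon, #0000ff→score S524 F1718: (62.81,67.63) → (20.89,66.20) → (88.87,83.30) → (20.81,78.60) → (62.81,67.63) (closed)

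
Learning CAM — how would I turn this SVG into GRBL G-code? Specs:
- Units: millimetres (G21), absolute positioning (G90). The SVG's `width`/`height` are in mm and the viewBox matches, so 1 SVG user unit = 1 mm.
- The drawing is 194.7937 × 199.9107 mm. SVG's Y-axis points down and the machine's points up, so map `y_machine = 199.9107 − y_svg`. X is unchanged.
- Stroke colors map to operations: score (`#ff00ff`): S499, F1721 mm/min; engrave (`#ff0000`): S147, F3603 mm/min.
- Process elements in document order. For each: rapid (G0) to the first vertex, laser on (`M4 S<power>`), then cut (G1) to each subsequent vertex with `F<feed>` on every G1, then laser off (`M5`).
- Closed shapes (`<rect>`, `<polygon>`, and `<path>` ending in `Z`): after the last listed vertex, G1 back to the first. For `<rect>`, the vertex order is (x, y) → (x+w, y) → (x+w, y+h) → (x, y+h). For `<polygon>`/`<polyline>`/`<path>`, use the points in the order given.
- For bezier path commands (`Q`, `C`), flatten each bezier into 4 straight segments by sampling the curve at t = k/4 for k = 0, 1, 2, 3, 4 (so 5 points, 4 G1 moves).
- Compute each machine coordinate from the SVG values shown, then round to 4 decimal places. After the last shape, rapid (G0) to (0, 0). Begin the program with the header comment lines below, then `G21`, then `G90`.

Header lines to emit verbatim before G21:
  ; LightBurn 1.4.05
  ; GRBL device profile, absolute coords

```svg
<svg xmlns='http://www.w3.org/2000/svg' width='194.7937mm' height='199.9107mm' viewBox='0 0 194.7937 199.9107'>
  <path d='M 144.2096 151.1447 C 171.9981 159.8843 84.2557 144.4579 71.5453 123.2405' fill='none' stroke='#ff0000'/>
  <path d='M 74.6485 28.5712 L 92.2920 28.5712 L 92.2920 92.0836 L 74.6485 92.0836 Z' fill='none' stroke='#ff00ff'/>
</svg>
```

; LightBurn 1.4.05
; GRBL device profile, absolute coords
G21
G90
G0 X144.2096 Y48.7660
M4 S147
G1 X146.3665 Y46.4553 F3603
G1 X123.0645 Y51.4842 F3603
G1 X92.1691 Y62.1301 F3603
G1 X71.5453 Y76.6702 F3603
M5
G0 X74.6485 Y171.3395
M4 S499
G1 X92.2920 Y171.3395 F1721
G1 X92.2920 Y107.8271 F1721
G1 X74.6485 Y107.8271 F1721
G1 X74.6485 Y171.3395 F1721
M5
G0 X0.0000 Y0.0000

1 u = 1 mm; y_m = 199.9107 − y.

[1] `<path>` cubic bezier, #ff0000→engrave S147 F3603: (144.2096,48.7660) → (146.3665,46.4553) → (123.0645,51.4842) → (92.1691,62.1301) → (71.5453,76.6702)

[2] `<path>` rectangle, #ff00ff→score S499 F1721: (74.6485,171.3395) → (92.2920,171.3395) → (92.2920,107.8271) → (74.6485,107.8271) → (74.6485,171.3395) (closed)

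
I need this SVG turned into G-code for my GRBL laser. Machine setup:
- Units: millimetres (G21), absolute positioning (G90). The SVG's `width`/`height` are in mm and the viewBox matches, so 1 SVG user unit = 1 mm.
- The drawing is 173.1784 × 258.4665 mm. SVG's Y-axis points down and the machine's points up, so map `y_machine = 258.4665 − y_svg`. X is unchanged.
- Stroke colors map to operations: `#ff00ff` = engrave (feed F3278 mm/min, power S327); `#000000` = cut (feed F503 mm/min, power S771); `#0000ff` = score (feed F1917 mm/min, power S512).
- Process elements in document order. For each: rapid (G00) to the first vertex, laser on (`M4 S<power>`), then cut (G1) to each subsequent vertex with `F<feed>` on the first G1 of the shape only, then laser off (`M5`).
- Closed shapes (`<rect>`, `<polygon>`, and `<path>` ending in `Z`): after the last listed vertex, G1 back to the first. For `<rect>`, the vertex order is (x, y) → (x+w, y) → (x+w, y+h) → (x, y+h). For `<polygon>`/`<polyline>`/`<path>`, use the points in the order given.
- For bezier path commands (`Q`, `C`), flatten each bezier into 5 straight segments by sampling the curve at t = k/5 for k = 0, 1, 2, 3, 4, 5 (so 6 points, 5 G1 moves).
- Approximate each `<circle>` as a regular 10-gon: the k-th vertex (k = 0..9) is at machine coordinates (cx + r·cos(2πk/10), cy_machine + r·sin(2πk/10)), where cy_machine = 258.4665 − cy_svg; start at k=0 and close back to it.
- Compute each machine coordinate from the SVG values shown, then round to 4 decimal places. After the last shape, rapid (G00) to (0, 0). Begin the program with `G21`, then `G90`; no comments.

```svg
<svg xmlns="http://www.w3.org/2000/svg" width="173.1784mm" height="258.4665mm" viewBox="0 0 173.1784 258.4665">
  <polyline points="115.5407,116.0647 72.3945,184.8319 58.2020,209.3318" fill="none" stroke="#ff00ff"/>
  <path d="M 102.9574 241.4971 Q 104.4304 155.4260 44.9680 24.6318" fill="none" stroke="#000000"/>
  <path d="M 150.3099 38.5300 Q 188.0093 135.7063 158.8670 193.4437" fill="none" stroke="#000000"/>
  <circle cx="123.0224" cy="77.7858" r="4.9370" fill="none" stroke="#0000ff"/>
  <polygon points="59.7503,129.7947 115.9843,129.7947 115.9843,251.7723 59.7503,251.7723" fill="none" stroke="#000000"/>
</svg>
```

1 u = 1 mm; y_m = 258.4665 − y.

[1] `<polyline>` open polyline, #ff00ff→engrave S327 F3278: (115.5407,142.4018) → (72.3945,73.6346) → (58.2020,49.1347)

[2] `<path>` quadratic bezier, #000000→cut S771 F503: (102.9574,16.9694) → (101.1092,53.1868) → (94.3861,92.9820) → (82.7883,136.3550) → (66.3155,183.3059) → (44.9680,233.8347)

[3] `<path>` quadratic bezier, #000000→cut S771 F503: (150.3099,219.9365) → (162.7160,182.6435) → (169.7747,148.5057) → (171.4862,117.5229) → (167.8503,89.6953) → (158.8670,65.0228)

[4] `<circle>` circle, #0000ff→score S512 F1917: (127.9594,180.6807) → (127.0165,183.5826) → (124.5480,185.3761) → (121.4968,185.3761) → (119.0283,183.5826) → (118.0854,180.6807) → (119.0283,177.7788) → (121.4968,175.9853) → (124.5480,175.9853) → (127.0165,177.7788) → (127.9594,180.6807) (closed)

[5] `<polygon>` rectangle, #000000→cut S771 F503: (59.7503,128.6718) → (115.9843,128.6718) → (115.9843,6.6942) → (59.7503,6.6942) → (59.7503,128.6718) (closed)

G21
G90
G00 X115.5407 Y142.4018
M4 S327
G1 X72.3945 Y73.6346 F3278
G1 X58.2020 Y49.1347
M5
G00 X102.9574 Y16.9694
M4 S771
G1 X101.1092 Y53.1868 F503
G1 X94.3861 Y92.9820
G1 X82.7883 Y136.3550
G1 X66.3155 Y183.3059
G1 X44.9680 Y233.8347
M5
G00 X150.3099 Y219.9365
M4 S771
G1 X162.7160 Y182.6435 F503
G1 X169.7747 Y148.5057
G1 X171.4862 Y117.5229
G1 X167.8503 Y89.6953
G1 X158.8670 Y65.0228
M5
G00 X127.9594 Y180.6807
M4 S512
G1 X127.0165 Y183.5826 F1917
G1 X124.5480 Y185.3761
G1 X121.4968 Y185.3761
G1 X119.0283 Y183.5826
G1 X118.0854 Y180.6807
G1 X119.0283 Y177.7788
G1 X121.4968 Y175.9853
G1 X124.5480 Y175.9853
G1 X127.0165 Y177.7788
G1 X127.9594 Y180.6807
M5
G00 X59.7503 Y128.6718
M4 S771
G1 X115.9843 Y128.6718 F503
G1 X115.9843 Y6.6942
G1 X59.7503 Y6.6942
G1 X59.7503 Y128.6718
M5
G00 X0.0000 Y0.0000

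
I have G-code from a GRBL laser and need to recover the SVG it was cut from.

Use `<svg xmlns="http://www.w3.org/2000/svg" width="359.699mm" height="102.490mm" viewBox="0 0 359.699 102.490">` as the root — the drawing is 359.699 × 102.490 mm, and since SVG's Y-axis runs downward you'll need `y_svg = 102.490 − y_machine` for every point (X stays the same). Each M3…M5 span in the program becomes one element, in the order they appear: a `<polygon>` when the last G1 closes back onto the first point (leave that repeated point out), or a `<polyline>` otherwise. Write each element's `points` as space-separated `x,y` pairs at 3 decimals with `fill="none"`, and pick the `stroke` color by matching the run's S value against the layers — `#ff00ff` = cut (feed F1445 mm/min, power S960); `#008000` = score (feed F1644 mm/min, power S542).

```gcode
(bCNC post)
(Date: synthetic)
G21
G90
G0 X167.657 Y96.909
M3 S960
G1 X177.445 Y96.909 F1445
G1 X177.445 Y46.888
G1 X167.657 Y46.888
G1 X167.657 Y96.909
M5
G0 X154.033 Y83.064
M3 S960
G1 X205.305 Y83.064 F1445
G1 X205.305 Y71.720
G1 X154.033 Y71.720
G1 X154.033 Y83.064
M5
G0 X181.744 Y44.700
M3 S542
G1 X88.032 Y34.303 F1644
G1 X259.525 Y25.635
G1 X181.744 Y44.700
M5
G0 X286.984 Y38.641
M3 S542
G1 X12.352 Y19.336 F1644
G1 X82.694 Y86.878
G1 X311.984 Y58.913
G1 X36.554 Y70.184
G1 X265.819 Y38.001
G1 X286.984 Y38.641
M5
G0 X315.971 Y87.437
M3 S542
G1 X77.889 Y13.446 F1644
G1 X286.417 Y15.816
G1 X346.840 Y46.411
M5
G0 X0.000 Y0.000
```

y_svg = 102.490 − y_m.

[1] S960→`#ff00ff` (cut); closed run; points: 167.657,5.581 177.445,5.581 177.445,55.602 167.657,55.602

[2] S960→`#ff00ff` (cut); closed run; points: 154.033,19.426 205.305,19.426 205.305,30.770 154.033,30.770

[3] S542→`#008000` (score); closed run; points: 181.744,57.790 88.032,68.187 259.525,76.855

[4] S542→`#008000` (score); closed run; points: 286.984,63.849 12.352,83.154 82.694,15.612 311.984,43.577 36.554,32.306 265.819,64.489

[5] S542→`#008000` (score); open run; points: 315.971,15.053 77.889,89.044 286.417,86.674 346.840,56.079

<svg xmlns="http://www.w3.org/2000/svg" width="359.699mm" height="102.490mm" viewBox="0 0 359.699 102.490">
  <polygon points="167.657,5.581 177.445,5.581 177.445,55.602 167.657,55.602" fill="none" stroke="#ff00ff"/>
  <polygon points="154.033,19.426 205.305,19.426 205.305,30.770 154.033,30.770" fill="none" stroke="#ff00ff"/>
  <polygon points="181.744,57.790 88.032,68.187 259.525,76.855" fill="none" stroke="#008000"/>
  <polygon points="286.984,63.849 12.352,83.154 82.694,15.612 311.984,43.577 36.554,32.306 265.819,64.489" fill="none" stroke="#008000"/>
  <polyline points="315.971,15.053 77.889,89.044 286.417,86.674 346.840,56.079" fill="none" stroke="#008000"/>
</svg>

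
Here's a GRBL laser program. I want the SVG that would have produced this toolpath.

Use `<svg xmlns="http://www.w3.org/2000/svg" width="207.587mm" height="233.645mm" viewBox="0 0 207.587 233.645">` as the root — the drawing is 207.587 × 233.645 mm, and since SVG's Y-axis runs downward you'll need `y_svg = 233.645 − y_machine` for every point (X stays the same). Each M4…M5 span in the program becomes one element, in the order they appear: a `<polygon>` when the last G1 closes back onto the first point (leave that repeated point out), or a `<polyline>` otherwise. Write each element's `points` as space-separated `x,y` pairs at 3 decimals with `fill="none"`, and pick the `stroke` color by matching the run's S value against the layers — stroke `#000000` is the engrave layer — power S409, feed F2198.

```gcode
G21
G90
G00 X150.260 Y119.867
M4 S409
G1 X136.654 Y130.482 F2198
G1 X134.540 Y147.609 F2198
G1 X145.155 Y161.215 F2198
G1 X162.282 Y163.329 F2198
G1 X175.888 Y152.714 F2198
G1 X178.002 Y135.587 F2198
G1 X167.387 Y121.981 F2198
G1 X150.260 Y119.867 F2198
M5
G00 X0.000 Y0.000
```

y_svg = 233.645 − y_m. Every run uses S409, so all elements get stroke `#000000` (engrave).

[1] closed run; points: 150.260,113.778 136.654,103.163 134.540,86.036 145.155,72.430 162.282,70.316 175.888,80.931 178.002,98.058 167.387,111.664

<svg xmlns="http://www.w3.org/2000/svg" width="207.587mm" height="233.645mm" viewBox="0 0 207.587 233.645">
  <polygon points="150.260,113.778 136.654,103.163 134.540,86.036 145.155,72.430 162.282,70.316 175.888,80.931 178.002,98.058 167.387,111.664" fill="none" stroke="#000000"/>
</svg>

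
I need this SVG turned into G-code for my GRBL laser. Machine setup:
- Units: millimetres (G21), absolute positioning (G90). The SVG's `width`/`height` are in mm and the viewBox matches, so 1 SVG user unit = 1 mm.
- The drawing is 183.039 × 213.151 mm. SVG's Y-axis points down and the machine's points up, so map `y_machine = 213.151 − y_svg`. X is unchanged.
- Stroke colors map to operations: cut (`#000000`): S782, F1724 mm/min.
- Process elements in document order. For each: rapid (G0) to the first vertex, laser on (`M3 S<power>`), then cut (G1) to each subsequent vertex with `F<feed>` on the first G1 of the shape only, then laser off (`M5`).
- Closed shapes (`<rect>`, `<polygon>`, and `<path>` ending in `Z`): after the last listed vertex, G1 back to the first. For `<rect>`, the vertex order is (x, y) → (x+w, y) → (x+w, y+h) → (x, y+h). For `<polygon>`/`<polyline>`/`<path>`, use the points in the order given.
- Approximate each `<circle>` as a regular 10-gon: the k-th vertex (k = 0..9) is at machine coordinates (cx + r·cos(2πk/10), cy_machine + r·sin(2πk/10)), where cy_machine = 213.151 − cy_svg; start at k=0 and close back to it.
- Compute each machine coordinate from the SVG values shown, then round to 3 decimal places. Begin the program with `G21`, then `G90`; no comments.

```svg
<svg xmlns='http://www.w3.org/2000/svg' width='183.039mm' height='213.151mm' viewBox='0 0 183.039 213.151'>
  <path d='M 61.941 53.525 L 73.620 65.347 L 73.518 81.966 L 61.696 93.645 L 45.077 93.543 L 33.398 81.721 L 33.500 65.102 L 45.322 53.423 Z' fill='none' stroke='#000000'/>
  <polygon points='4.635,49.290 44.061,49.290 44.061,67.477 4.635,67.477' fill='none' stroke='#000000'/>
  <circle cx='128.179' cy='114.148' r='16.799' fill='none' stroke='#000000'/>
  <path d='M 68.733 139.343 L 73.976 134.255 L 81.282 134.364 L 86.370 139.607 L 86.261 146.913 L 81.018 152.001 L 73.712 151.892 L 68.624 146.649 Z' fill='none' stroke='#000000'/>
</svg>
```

G21
G90
G0 X61.941 Y159.626
M3 S782
G1 X73.620 Y147.804 F1724
G1 X73.518 Y131.185
G1 X61.696 Y119.506
G1 X45.077 Y119.608
G1 X33.398 Y131.430
G1 X33.500 Y148.049
G1 X45.322 Y159.728
G1 X61.941 Y159.626
M5
G0 X4.635 Y163.861
M3 S782
G1 X44.061 Y163.861 F1724
G1 X44.061 Y145.674
G1 X4.635 Y145.674
G1 X4.635 Y163.861
M5
G0 X144.978 Y99.003
M3 S782
G1 X141.770 Y108.877 F1724
G1 X133.370 Y114.980
G1 X122.988 Y114.980
G1 X114.588 Y108.877
G1 X111.380 Y99.003
G1 X114.588 Y89.129
G1 X122.988 Y83.026
G1 X133.370 Y83.026
G1 X141.770 Y89.129
G1 X144.978 Y99.003
M5
G0 X68.733 Y73.808
M3 S782
G1 X73.976 Y78.896 F1724
G1 X81.282 Y78.787
G1 X86.370 Y73.544
G1 X86.261 Y66.238
G1 X81.018 Y61.150
G1 X73.712 Y61.259
G1 X68.624 Y66.502
G1 X68.733 Y73.808
M5

Since the viewBox matches the mm dimensions, user units are millimetres directly. The only transform is the Y-flip y_m = 213.151 − y_svg.

Shape 1 is a regular polygon drawn with `<path>`. Its stroke #000000 means cut at S782, F1724. After flipping Y the toolpath is (61.941,159.626) → (73.620,147.804) → (73.518,131.185) → (61.696,119.506) → (45.077,119.608) → (33.398,131.430) → (33.500,148.049) → (45.322,159.728) → (61.941,159.626), returning to the start.

Shape 2 is a rectangle drawn with `<polygon>`. Its stroke #000000 means cut at S782, F1724. After flipping Y the toolpath is (4.635,163.861) → (44.061,163.861) → (44.061,145.674) → (4.635,145.674) → (4.635,163.861), returning to the start.

Shape 3 is a circle drawn with `<circle>`. Its stroke #000000 means cut at S782, F1724. After flipping Y the toolpath is (144.978,99.003) → (141.770,108.877) → (133.370,114.980) → (122.988,114.980) → (114.588,108.877) → (111.380,99.003) → (114.588,89.129) → (122.988,83.026) → (133.370,83.026) → (141.770,89.129) → (144.978,99.003), returning to the start.

Shape 4 is a regular polygon drawn with `<path>`. Its stroke #000000 means cut at S782, F1724. After flipping Y the toolpath is (68.733,73.808) → (73.976,78.896) → (81.282,78.787) → (86.370,73.544) → (86.261,66.238) → (81.018,61.150) → (73.712,61.259) → (68.624,66.502) → (68.733,73.808), returning to the start.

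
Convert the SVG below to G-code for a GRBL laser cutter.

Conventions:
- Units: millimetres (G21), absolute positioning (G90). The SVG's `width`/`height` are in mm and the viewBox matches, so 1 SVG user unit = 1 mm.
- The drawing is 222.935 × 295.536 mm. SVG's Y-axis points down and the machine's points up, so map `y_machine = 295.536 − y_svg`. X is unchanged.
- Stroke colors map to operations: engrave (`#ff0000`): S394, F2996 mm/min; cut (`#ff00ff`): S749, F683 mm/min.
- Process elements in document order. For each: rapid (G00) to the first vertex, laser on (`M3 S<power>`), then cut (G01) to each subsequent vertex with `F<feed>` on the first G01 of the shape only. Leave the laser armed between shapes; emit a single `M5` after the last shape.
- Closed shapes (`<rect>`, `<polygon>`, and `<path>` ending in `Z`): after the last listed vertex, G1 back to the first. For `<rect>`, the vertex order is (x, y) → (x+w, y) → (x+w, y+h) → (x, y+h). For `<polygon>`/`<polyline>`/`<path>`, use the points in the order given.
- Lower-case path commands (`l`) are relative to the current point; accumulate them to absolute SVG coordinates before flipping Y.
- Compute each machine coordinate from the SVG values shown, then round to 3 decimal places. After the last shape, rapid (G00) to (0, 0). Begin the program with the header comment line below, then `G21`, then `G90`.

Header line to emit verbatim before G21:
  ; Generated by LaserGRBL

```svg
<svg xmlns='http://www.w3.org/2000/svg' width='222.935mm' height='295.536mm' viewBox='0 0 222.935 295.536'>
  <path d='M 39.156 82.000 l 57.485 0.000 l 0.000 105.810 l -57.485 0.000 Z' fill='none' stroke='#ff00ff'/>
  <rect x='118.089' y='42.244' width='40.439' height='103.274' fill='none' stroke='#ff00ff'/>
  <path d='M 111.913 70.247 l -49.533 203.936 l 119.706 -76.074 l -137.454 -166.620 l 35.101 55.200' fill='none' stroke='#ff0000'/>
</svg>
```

viewBox `0 0 222.935 295.536` with mm width/height → 1 unit = 1 mm. Flip: y_m = 295.536 − y_svg.

**Shape 1** — `<path>` rectangle, stroke `#ff00ff` → cut (S749, F683). Machine vertices: (39.156,213.536) → (96.641,213.536) → (96.641,107.726) → (39.156,107.726) → (39.156,213.536). Closed: final G1 returns to the first vertex.

**Shape 2** — `<rect>` rectangle, stroke `#ff00ff` → cut (S749, F683). Machine vertices: (118.089,253.292) → (158.528,253.292) → (158.528,150.018) → (118.089,150.018) → (118.089,253.292). Closed: final G1 returns to the first vertex.

**Shape 3** — `<path>` open polyline, stroke `#ff0000` → engrave (S394, F2996). Machine vertices: (111.913,225.289) → (62.380,21.353) → (182.086,97.427) → (44.632,264.047) → (79.733,208.847). Open path.

; Generated by LaserGRBL
G21
G90
G00 X39.156 Y213.536
M3 S749
G01 X96.641 Y213.536 F683
G01 X96.641 Y107.726
G01 X39.156 Y107.726
G01 X39.156 Y213.536
G00 X118.089 Y253.292
M3 S749
G01 X158.528 Y253.292 F683
G01 X158.528 Y150.018
G01 X118.089 Y150.018
G01 X118.089 Y253.292
G00 X111.913 Y225.289
M3 S394
G01 X62.380 Y21.353 F2996
G01 X182.086 Y97.427
G01 X44.632 Y264.047
G01 X79.733 Y208.847
M5
G00 X0.000 Y0.000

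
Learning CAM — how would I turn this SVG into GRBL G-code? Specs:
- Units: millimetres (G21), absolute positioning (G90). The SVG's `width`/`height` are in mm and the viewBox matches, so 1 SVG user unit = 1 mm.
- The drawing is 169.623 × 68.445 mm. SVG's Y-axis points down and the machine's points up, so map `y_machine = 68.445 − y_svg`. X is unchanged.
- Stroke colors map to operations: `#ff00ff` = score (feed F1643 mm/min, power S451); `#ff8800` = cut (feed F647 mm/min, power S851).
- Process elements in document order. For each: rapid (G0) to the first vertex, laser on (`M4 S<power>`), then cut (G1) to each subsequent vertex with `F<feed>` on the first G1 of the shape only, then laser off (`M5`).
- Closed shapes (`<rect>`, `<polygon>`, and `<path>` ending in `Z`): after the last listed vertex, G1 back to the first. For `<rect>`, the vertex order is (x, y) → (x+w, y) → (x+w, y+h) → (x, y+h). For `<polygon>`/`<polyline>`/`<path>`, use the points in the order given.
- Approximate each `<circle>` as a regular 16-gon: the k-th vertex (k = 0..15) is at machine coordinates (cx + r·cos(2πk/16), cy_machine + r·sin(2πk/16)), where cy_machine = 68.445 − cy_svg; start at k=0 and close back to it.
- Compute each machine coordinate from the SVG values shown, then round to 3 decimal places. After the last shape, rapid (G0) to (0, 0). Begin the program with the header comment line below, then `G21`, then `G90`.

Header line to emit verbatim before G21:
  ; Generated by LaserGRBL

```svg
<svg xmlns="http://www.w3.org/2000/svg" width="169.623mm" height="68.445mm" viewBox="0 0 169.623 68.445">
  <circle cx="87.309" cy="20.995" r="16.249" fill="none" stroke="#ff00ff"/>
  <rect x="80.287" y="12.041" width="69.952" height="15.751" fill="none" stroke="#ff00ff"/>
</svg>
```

; Generated by LaserGRBL
G21
G90
G0 X103.558 Y47.450
M4 S451
G1 X102.321 Y53.668 F1643
G1 X98.799 Y58.940
G1 X93.527 Y62.462
G1 X87.309 Y63.699
G1 X81.091 Y62.462
G1 X75.819 Y58.940
G1 X72.297 Y53.668
G1 X71.060 Y47.450
G1 X72.297 Y41.232
G1 X75.819 Y35.960
G1 X81.091 Y32.438
G1 X87.309 Y31.201
G1 X93.527 Y32.438
G1 X98.799 Y35.960
G1 X102.321 Y41.232
G1 X103.558 Y47.450
M5
G0 X80.287 Y56.404
M4 S451
G1 X150.239 Y56.404 F1643
G1 X150.239 Y40.653
G1 X80.287 Y40.653
G1 X80.287 Y56.404
M5
G0 X0.000 Y0.000

viewBox `0 0 169.623 68.445` with mm width/height → 1 unit = 1 mm. Flip: y_m = 68.445 − y_svg.

**Shape 1** — `<circle>` circle, stroke `#ff00ff` → score (S451, F1643). Machine vertices: (103.558,47.450) → (102.321,53.668) → (98.799,58.940) → (93.527,62.462) → (87.309,63.699) → (81.091,62.462) → (75.819,58.940) → (72.297,53.668) → (71.060,47.450) → (72.297,41.232) → (75.819,35.960) → (81.091,32.438) → (87.309,31.201) → (93.527,32.438) → (98.799,35.960) → (102.321,41.232) → (103.558,47.450). Closed: final G1 returns to the first vertex.

**Shape 2** — `<rect>` rectangle, stroke `#ff00ff` → score (S451, F1643). Machine vertices: (80.287,56.404) → (150.239,56.404) → (150.239,40.653) → (80.287,40.653) → (80.287,56.404). Closed: final G1 returns to the first vertex.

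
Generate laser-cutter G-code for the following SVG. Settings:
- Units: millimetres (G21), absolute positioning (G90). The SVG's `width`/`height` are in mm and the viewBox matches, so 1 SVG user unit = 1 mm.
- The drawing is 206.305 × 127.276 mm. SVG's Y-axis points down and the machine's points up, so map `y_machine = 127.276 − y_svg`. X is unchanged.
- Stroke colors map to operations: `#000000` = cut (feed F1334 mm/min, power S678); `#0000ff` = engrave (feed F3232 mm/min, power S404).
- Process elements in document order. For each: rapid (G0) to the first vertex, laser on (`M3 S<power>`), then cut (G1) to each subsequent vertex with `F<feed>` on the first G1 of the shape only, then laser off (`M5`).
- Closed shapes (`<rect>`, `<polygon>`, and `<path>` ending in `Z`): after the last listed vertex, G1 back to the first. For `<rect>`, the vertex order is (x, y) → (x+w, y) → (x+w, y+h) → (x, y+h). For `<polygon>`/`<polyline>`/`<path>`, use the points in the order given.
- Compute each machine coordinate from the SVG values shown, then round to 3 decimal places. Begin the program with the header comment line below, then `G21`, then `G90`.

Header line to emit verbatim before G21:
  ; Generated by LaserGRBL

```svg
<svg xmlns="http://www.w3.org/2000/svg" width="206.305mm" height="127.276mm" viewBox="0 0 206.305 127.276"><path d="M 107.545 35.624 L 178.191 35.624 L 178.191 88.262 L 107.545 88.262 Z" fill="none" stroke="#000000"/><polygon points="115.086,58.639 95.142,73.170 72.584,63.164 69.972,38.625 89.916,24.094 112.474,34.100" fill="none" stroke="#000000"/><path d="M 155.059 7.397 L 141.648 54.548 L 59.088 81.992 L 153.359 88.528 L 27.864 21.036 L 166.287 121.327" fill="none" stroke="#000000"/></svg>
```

; Generated by LaserGRBL
G21
G90
G0 X107.545 Y91.652
M3 S678
G1 X178.191 Y91.652 F1334
G1 X178.191 Y39.014
G1 X107.545 Y39.014
G1 X107.545 Y91.652
M5
G0 X115.086 Y68.637
M3 S678
G1 X95.142 Y54.106 F1334
G1 X72.584 Y64.112
G1 X69.972 Y88.651
G1 X89.916 Y103.182
G1 X112.474 Y93.176
G1 X115.086 Y68.637
M5
G0 X155.059 Y119.879
M3 S678
G1 X141.648 Y72.728 F1334
G1 X59.088 Y45.284
G1 X153.359 Y38.748
G1 X27.864 Y106.240
G1 X166.287 Y5.949
M5

Since the viewBox matches the mm dimensions, user units are millimetres directly. The only transform is the Y-flip y_m = 127.276 − y_svg.

Shape 1 is a rectangle drawn with `<path>`. Its stroke #000000 means cut at S678, F1334. After flipping Y the toolpath is (107.545,91.652) → (178.191,91.652) → (178.191,39.014) → (107.545,39.014) → (107.545,91.652), returning to the start.

Shape 2 is a regular polygon drawn with `<polygon>`. Its stroke #000000 means cut at S678, F1334. After flipping Y the toolpath is (115.086,68.637) → (95.142,54.106) → (72.584,64.112) → (69.972,88.651) → (89.916,103.182) → (112.474,93.176) → (115.086,68.637), returning to the start.

Shape 3 is a open polyline drawn with `<path>`. Its stroke #000000 means cut at S678, F1334. After flipping Y the toolpath is (155.059,119.879) → (141.648,72.728) → (59.088,45.284) → (153.359,38.748) → (27.864,106.240) → (166.287,5.949).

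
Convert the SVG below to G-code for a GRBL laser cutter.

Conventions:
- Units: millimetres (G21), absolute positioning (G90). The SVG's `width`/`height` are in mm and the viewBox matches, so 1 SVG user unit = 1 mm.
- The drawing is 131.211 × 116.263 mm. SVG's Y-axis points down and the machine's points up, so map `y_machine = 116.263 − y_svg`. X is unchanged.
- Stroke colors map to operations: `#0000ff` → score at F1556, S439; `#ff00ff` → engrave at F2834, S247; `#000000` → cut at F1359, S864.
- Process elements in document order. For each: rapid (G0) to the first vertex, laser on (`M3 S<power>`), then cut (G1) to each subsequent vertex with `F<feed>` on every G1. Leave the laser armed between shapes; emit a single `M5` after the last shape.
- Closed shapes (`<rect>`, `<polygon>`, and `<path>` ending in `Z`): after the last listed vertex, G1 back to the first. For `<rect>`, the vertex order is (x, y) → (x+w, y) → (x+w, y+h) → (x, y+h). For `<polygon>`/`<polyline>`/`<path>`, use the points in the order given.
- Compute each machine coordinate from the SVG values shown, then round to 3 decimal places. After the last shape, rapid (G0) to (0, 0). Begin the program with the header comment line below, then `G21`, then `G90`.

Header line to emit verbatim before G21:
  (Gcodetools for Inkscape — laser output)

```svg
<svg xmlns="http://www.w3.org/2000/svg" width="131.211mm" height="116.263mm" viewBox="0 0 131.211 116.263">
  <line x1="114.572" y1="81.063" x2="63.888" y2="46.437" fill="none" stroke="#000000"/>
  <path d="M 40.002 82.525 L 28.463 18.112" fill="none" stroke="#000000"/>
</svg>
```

(Gcodetools for Inkscape — laser output)
G21
G90
G0 X114.572 Y35.200
M3 S864
G1 X63.888 Y69.826 F1359
G0 X40.002 Y33.738
M3 S864
G1 X28.463 Y98.151 F1359
M5
G0 X0.000 Y0.000

Since the viewBox matches the mm dimensions, user units are millimetres directly. The only transform is the Y-flip y_m = 116.263 − y_svg.

Shape 1 is a line segment drawn with `<line>`. Its stroke #000000 means cut at S864, F1359. After flipping Y the toolpath is (114.572,35.200) → (63.888,69.826).

Shape 2 is a line segment drawn with `<path>`. Its stroke #000000 means cut at S864, F1359. After flipping Y the toolpath is (40.002,33.738) → (28.463,98.151).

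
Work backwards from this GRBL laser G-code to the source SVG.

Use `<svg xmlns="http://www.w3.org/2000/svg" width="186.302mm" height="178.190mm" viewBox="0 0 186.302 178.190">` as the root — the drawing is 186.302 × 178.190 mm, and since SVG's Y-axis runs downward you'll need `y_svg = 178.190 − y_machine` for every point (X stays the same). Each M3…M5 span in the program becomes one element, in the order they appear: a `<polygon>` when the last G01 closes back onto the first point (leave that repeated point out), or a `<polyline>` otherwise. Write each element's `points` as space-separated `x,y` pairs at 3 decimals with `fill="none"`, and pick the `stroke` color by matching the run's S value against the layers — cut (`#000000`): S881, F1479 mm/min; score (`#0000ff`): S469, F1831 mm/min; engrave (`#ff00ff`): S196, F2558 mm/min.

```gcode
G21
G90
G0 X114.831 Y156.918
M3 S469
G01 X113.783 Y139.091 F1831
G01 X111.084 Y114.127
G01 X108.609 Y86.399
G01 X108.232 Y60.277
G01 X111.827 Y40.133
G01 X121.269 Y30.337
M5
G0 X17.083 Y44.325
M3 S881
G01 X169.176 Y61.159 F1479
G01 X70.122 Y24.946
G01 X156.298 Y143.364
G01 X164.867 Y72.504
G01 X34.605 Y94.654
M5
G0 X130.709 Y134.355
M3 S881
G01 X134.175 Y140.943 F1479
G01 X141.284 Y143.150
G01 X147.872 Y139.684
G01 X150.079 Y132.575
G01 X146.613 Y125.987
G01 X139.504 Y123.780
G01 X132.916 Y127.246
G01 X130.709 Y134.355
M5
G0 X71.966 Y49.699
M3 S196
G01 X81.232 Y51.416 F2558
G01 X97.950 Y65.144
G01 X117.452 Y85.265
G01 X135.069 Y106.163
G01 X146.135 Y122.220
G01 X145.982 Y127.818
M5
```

Each laser-on run becomes one SVG element. Flip Y back into SVG space with y_svg = 178.190 − y_machine.

Run 1: S469 ⇒ score layer `#0000ff`. The run is open, so emit a `<polyline>` with points (Y-flipped): 114.831,21.272 113.783,39.099 111.084,64.063 108.609,91.791 108.232,117.913 111.827,138.057 121.269,147.853.

Run 2: power S881 maps to stroke `#000000` (cut). The run is open, so emit a `<polyline>` with points (Y-flipped): 17.083,133.865 169.176,117.031 70.122,153.244 156.298,34.826 164.867,105.686 34.605,83.536.

Run 3: power S881 maps to stroke `#000000` (cut). The run returns to its start, so emit a `<polygon>` with points (Y-flipped): 130.709,43.835 134.175,37.247 141.284,35.040 147.872,38.506 150.079,45.615 146.613,52.203 139.504,54.410 132.916,50.944.

Run 4: the run's S196 means `#ff00ff` (engrave). The run is open, so emit a `<polyline>` with points (Y-flipped): 71.966,128.491 81.232,126.774 97.950,113.046 117.452,92.925 135.069,72.027 146.135,55.970 145.982,50.372.

<svg xmlns="http://www.w3.org/2000/svg" width="186.302mm" height="178.190mm" viewBox="0 0 186.302 178.190">
  <polyline points="114.831,21.272 113.783,39.099 111.084,64.063 108.609,91.791 108.232,117.913 111.827,138.057 121.269,147.853" fill="none" stroke="#0000ff"/>
  <polyline points="17.083,133.865 169.176,117.031 70.122,153.244 156.298,34.826 164.867,105.686 34.605,83.536" fill="none" stroke="#000000"/>
  <polygon points="130.709,43.835 134.175,37.247 141.284,35.040 147.872,38.506 150.079,45.615 146.613,52.203 139.504,54.410 132.916,50.944" fill="none" stroke="#000000"/>
  <polyline points="71.966,128.491 81.232,126.774 97.950,113.046 117.452,92.925 135.069,72.027 146.135,55.970 145.982,50.372" fill="none" stroke="#ff00ff"/>
</svg>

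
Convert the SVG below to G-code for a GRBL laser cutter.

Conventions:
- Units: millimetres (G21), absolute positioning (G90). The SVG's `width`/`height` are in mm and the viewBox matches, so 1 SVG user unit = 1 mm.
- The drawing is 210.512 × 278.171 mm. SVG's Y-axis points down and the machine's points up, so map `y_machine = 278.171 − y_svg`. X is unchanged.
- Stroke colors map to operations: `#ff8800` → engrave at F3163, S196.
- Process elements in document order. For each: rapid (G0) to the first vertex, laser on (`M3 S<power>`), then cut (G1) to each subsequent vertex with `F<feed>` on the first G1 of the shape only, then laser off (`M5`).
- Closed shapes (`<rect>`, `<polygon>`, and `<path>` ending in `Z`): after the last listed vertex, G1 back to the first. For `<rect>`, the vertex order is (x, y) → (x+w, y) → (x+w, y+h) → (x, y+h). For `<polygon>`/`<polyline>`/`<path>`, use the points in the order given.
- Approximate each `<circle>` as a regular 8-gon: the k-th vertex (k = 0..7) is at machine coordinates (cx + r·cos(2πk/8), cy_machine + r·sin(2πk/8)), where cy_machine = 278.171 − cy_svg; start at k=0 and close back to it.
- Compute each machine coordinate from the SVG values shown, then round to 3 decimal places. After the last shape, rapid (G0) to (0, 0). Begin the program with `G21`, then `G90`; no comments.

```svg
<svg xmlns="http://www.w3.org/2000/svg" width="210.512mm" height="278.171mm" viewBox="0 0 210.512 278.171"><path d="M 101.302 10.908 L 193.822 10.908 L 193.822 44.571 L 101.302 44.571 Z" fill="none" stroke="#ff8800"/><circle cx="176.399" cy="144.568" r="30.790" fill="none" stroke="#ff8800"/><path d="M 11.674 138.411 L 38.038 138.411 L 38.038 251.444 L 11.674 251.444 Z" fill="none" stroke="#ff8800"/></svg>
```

viewBox `0 0 210.512 278.171` with mm width/height → 1 unit = 1 mm. Flip: y_m = 278.171 − y_svg.

**Shape 1** — `<path>` rectangle, stroke `#ff8800` → engrave (S196, F3163). Machine vertices: (101.302,267.263) → (193.822,267.263) → (193.822,233.600) → (101.302,233.600) → (101.302,267.263). Closed: final G1 returns to the first vertex.

**Shape 2** — `<circle>` circle, stroke `#ff8800` → engrave (S196, F3163). Machine vertices: (207.189,133.603) → (198.171,155.375) → (176.399,164.393) → (154.627,155.375) → (145.609,133.603) → (154.627,111.831) → (176.399,102.813) → (198.171,111.831) → (207.189,133.603). Closed: final G1 returns to the first vertex.

**Shape 3** — `<path>` rectangle, stroke `#ff8800` → engrave (S196, F3163). Machine vertices: (11.674,139.760) → (38.038,139.760) → (38.038,26.727) → (11.674,26.727) → (11.674,139.760). Closed: final G1 returns to the first vertex.

G21
G90
G0 X101.302 Y267.263
M3 S196
G1 X193.822 Y267.263 F3163
G1 X193.822 Y233.600
G1 X101.302 Y233.600
G1 X101.302 Y267.263
M5
G0 X207.189 Y133.603
M3 S196
G1 X198.171 Y155.375 F3163
G1 X176.399 Y164.393
G1 X154.627 Y155.375
G1 X145.609 Y133.603
G1 X154.627 Y111.831
G1 X176.399 Y102.813
G1 X198.171 Y111.831
G1 X207.189 Y133.603
M5
G0 X11.674 Y139.760
M3 S196
G1 X38.038 Y139.760 F3163
G1 X38.038 Y26.727
G1 X11.674 Y26.727
G1 X11.674 Y139.760
M5
G0 X0.000 Y0.000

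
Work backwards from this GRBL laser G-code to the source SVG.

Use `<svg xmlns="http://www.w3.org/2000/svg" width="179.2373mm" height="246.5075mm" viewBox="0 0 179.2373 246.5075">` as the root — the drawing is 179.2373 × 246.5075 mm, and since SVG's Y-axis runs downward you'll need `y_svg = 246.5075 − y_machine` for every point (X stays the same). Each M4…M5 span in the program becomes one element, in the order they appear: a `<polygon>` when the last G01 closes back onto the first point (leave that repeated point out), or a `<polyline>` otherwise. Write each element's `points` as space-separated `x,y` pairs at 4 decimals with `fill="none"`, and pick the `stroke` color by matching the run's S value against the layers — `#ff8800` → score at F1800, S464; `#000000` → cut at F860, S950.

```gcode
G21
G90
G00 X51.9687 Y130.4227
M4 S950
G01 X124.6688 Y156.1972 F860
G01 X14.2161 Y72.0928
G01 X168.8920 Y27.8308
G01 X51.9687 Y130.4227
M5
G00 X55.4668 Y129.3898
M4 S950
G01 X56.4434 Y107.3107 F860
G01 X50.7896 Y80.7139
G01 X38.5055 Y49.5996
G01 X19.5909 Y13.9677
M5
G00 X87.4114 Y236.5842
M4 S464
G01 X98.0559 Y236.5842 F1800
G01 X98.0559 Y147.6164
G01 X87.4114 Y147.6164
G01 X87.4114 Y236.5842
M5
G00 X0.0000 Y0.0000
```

Machine Y-up, SVG Y-down with viewBox height 246.5075, so y_svg = 246.5075 − y_machine; X carries over.

Run 1: power S950 maps to stroke `#000000` (cut). The run returns to its start, so emit a `<polygon>` with points (Y-flipped): 51.9687,116.0848 124.6688,90.3103 14.2161,174.4147 168.8920,218.6767.

Run 2: power S950 maps to stroke `#000000` (cut). The run is open, so emit a `<polyline>` with points (Y-flipped): 55.4668,117.1177 56.4434,139.1968 50.7896,165.7936 38.5055,196.9079 19.5909,232.5398.

Run 3: S464 ⇒ score layer `#ff8800`. The run returns to its start, so emit a `<polygon>` with points (Y-flipped): 87.4114,9.9233 98.0559,9.9233 98.0559,98.8911 87.4114,98.8911.

<svg xmlns="http://www.w3.org/2000/svg" width="179.2373mm" height="246.5075mm" viewBox="0 0 179.2373 246.5075">
  <polygon points="51.9687,116.0848 124.6688,90.3103 14.2161,174.4147 168.8920,218.6767" fill="none" stroke="#000000"/>
  <polyline points="55.4668,117.1177 56.4434,139.1968 50.7896,165.7936 38.5055,196.9079 19.5909,232.5398" fill="none" stroke="#000000"/>
  <polygon points="87.4114,9.9233 98.0559,9.9233 98.0559,98.8911 87.4114,98.8911" fill="none" stroke="#ff8800"/>
</svg>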